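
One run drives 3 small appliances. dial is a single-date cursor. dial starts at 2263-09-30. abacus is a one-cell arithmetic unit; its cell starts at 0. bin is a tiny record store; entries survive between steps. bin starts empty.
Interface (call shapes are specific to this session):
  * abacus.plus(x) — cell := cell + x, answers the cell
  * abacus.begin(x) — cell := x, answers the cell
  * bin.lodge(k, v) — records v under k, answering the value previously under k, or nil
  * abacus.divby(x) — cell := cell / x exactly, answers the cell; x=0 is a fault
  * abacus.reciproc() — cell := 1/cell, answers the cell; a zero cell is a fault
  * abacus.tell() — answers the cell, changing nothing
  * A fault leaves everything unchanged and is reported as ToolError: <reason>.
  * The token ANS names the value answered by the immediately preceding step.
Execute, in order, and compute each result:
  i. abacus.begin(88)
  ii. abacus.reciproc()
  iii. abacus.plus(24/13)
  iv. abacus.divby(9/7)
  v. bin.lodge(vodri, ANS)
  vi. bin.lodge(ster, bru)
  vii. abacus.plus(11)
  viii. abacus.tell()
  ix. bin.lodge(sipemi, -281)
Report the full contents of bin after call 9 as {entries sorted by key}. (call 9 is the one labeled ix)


==> begin(x='88')
<== 88
==> reciproc()
<== 1/88
==> plus(x='24/13')
<== 2125/1144
==> divby(x='9/7')
<== 14875/10296
==> lodge(k='vodri', v='ANS')
<== nil
==> lodge(k='ster', v='bru')
<== nil
==> plus(x='11')
<== 128131/10296
==> tell()
<== 128131/10296
==> lodge(k='sipemi', v='-281')
<== nil

Answer: {sipemi=-281, ster=bru, vodri=14875/10296}


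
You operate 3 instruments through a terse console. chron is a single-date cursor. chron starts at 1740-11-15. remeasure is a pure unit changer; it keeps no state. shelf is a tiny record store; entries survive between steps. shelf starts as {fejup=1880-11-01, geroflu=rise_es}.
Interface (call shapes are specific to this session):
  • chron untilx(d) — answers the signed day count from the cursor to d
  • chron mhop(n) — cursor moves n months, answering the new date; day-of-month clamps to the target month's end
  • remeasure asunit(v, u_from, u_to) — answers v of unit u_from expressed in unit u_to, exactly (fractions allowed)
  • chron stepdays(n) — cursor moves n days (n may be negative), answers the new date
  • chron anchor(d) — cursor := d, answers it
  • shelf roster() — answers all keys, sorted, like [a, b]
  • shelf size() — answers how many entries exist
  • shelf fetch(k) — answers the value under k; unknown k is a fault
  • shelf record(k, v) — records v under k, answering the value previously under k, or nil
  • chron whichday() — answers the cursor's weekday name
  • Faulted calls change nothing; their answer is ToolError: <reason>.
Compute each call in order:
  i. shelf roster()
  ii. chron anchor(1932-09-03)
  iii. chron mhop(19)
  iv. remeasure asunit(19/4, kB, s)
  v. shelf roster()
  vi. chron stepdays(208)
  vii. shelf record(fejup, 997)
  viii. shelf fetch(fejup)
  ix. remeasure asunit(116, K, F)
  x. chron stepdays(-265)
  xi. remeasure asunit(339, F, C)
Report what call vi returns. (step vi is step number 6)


Answer: 1934-10-28

Derivation:
% shelf roster() -> [fejup, geroflu]
% chron anchor(d: 1932-09-03) -> 1932-09-03
% chron mhop(n: 19) -> 1934-04-03
% remeasure asunit(v: 19/4, u_from: kB, u_to: s) -> ToolError: incompatible units
% shelf roster() -> [fejup, geroflu]
% chron stepdays(n: 208) -> 1934-10-28
% shelf record(k: fejup, v: 997) -> 1880-11-01
% shelf fetch(k: fejup) -> 997
% remeasure asunit(v: 116, u_from: K, u_to: F) -> -25087/100
% chron stepdays(n: -265) -> 1934-02-05
% remeasure asunit(v: 339, u_from: F, u_to: C) -> 1535/9


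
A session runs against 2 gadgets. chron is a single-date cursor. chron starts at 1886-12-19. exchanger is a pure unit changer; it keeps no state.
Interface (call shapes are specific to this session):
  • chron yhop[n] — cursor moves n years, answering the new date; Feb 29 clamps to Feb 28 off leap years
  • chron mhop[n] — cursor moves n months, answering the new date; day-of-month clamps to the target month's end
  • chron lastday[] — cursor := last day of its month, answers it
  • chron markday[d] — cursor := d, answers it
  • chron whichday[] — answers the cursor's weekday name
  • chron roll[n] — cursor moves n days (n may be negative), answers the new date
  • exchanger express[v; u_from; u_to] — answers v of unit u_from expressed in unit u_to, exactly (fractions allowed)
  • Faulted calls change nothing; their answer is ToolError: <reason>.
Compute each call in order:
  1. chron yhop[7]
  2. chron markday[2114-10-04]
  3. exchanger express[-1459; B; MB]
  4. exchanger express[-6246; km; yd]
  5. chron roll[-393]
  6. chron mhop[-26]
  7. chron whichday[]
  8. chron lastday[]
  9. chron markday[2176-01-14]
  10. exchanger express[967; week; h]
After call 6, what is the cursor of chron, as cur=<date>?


CALL chron yhop[n: 7]
RET  1893-12-19
CALL chron markday[d: 2114-10-04]
RET  2114-10-04
CALL exchanger express[v: -1459; u_from: B; u_to: MB]
RET  -1459/1000000
CALL exchanger express[v: -6246; u_from: km; u_to: yd]
RET  -867500000/127
CALL chron roll[n: -393]
RET  2113-09-06
CALL chron mhop[n: -26]
RET  2111-07-06
CALL chron whichday[]
RET  Monday
CALL chron lastday[]
RET  2111-07-31
CALL chron markday[d: 2176-01-14]
RET  2176-01-14
CALL exchanger express[v: 967; u_from: week; u_to: h]
RET  162456

Answer: cur=2111-07-06


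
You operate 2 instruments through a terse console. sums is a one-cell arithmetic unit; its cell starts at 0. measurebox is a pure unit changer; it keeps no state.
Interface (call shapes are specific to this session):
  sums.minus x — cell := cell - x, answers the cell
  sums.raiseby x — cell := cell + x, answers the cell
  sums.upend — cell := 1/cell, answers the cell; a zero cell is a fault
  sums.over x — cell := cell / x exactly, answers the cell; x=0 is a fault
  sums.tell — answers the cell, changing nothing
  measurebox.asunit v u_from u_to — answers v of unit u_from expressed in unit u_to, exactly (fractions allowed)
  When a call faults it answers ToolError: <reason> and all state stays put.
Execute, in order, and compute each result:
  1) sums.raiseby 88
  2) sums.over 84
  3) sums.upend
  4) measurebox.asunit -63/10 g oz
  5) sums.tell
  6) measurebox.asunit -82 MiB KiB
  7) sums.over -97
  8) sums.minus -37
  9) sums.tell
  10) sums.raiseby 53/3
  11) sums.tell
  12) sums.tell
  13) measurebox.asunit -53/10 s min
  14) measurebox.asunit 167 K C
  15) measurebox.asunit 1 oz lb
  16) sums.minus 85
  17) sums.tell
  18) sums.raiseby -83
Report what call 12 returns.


I run sums.raiseby(x: 88), and see 88.
Invoking sums.over(x: 84), which returns 22/21.
Next I call sums.upend(), giving 21/22.
Calling measurebox.asunit(v: -63/10, u_from: g, u_to: oz), and get -1440000/6479891.
Calling sums.tell(): 21/22.
I invoke measurebox.asunit(v: -82, u_from: MiB, u_to: KiB), yielding -83968.
I call sums.over(x: -97), which returns -21/2134.
Invoking sums.minus(x: -37), — result: 78937/2134.
I try sums.tell(), yielding 78937/2134.
Using sums.raiseby(x: 53/3), and observe 349913/6402.
I run sums.tell(), — result: 349913/6402.
Invoking sums.tell, and see 349913/6402.
Now I run measurebox.asunit(v: -53/10, u_from: s, u_to: min), yielding -53/600.
I try measurebox.asunit(v: 167, u_from: K, u_to: C), and see -2123/20.
I use measurebox.asunit(v: 1, u_from: oz, u_to: lb): 1/16.
Then sums.minus(x: 85), giving -194257/6402.
I run sums.tell(): -194257/6402.
Calling sums.raiseby(x: -83), giving -725623/6402.

Answer: 349913/6402


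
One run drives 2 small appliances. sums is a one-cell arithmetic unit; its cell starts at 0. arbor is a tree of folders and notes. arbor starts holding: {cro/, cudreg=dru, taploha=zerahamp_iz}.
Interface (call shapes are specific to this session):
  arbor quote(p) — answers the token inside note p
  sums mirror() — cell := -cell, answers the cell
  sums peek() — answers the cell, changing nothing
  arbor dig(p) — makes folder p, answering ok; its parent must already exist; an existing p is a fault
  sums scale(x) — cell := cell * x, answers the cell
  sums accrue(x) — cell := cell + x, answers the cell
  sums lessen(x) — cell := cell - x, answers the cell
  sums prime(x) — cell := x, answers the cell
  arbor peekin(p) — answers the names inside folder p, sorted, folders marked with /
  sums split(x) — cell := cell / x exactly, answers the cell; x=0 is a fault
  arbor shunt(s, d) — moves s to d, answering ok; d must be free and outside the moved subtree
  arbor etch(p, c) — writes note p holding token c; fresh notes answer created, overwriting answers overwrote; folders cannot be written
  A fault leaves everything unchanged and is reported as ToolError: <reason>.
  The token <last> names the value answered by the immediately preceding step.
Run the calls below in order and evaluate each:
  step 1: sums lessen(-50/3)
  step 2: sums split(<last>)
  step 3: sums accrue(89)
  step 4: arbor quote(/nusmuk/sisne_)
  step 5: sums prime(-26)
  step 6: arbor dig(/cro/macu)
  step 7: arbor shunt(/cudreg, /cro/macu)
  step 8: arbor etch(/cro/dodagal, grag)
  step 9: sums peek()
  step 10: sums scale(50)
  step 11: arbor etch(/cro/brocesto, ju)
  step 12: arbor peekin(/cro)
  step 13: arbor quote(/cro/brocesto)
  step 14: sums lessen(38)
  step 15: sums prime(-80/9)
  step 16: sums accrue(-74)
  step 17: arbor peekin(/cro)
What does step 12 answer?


Answer: [brocesto, dodagal, macu/]

Derivation:
;; sums lessen(x→-50/3) ~> 50/3
;; sums split(x→<last>) ~> 1
;; sums accrue(x→89) ~> 90
;; arbor quote(p→/nusmuk/sisne_) ~> ToolError: not found
;; sums prime(x→-26) ~> -26
;; arbor dig(p→/cro/macu) ~> ok
;; arbor shunt(s→/cudreg, d→/cro/macu) ~> ToolError: exists
;; arbor etch(p→/cro/dodagal, c→grag) ~> created
;; sums peek() ~> -26
;; sums scale(x→50) ~> -1300
;; arbor etch(p→/cro/brocesto, c→ju) ~> created
;; arbor peekin(p→/cro) ~> [brocesto, dodagal, macu/]
;; arbor quote(p→/cro/brocesto) ~> ju
;; sums lessen(x→38) ~> -1338
;; sums prime(x→-80/9) ~> -80/9
;; sums accrue(x→-74) ~> -746/9
;; arbor peekin(p→/cro) ~> [brocesto, dodagal, macu/]


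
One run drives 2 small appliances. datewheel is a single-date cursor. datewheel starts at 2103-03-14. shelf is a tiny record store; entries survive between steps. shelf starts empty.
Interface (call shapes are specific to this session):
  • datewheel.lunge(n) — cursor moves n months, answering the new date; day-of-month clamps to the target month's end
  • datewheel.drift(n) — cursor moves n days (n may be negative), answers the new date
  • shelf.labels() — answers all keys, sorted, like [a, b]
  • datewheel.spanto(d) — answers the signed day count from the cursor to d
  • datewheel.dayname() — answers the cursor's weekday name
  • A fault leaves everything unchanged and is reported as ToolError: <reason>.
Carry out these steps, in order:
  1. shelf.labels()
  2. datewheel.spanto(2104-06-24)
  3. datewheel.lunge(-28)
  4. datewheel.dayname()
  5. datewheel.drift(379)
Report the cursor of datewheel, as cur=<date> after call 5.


Answer: cur=2101-11-28

Derivation:
Then shelf.labels(), yielding [].
I use datewheel.spanto using d='2104-06-24': 468.
Using datewheel.lunge using n='-28', giving 2100-11-14.
I invoke datewheel.dayname: Sunday.
I try datewheel.drift using n='379', giving 2101-11-28.


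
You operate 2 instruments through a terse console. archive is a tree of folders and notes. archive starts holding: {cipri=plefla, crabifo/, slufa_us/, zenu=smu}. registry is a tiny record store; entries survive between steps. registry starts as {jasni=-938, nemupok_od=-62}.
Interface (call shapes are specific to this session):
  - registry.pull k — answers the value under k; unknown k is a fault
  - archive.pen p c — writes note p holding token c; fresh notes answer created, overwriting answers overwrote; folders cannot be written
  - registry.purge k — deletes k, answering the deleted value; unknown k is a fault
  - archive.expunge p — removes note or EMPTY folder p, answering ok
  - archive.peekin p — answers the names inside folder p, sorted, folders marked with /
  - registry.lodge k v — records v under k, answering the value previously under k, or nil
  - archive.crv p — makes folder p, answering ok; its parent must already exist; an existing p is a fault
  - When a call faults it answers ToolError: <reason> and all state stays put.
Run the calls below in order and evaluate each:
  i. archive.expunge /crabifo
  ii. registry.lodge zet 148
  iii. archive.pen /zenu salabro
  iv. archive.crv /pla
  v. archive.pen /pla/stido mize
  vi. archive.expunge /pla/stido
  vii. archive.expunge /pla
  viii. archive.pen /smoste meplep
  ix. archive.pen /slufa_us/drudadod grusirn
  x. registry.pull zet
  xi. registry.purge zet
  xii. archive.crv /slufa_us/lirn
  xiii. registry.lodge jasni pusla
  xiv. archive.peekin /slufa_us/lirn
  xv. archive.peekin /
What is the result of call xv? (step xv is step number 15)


# 1. expunge(p='/crabifo') => ok
# 2. lodge(k='zet', v='148') => nil
# 3. pen(p='/zenu', c='salabro') => overwrote
# 4. crv(p='/pla') => ok
# 5. pen(p='/pla/stido', c='mize') => created
# 6. expunge(p='/pla/stido') => ok
# 7. expunge(p='/pla') => ok
# 8. pen(p='/smoste', c='meplep') => created
# 9. pen(p='/slufa_us/drudadod', c='grusirn') => created
# 10. pull(k='zet') => 148
# 11. purge(k='zet') => 148
# 12. crv(p='/slufa_us/lirn') => ok
# 13. lodge(k='jasni', v='pusla') => -938
# 14. peekin(p='/slufa_us/lirn') => []
# 15. peekin(p='/') => [cipri, slufa_us/, smoste, zenu]

Answer: [cipri, slufa_us/, smoste, zenu]


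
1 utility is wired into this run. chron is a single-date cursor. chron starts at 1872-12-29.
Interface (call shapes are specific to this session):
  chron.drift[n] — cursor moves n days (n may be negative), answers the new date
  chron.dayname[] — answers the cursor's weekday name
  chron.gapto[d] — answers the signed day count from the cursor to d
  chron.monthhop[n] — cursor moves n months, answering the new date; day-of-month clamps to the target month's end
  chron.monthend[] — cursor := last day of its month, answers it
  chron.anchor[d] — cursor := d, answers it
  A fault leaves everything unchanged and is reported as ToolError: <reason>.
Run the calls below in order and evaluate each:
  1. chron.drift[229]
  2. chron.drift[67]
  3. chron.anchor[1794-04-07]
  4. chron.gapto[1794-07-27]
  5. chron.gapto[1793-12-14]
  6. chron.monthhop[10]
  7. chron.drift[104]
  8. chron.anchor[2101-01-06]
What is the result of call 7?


Act: chron.drift[n→229]
Obs: 1873-08-15
Act: chron.drift[n→67]
Obs: 1873-10-21
Act: chron.anchor[d→1794-04-07]
Obs: 1794-04-07
Act: chron.gapto[d→1794-07-27]
Obs: 111
Act: chron.gapto[d→1793-12-14]
Obs: -114
Act: chron.monthhop[n→10]
Obs: 1795-02-07
Act: chron.drift[n→104]
Obs: 1795-05-22
Act: chron.anchor[d→2101-01-06]
Obs: 2101-01-06

Answer: 1795-05-22


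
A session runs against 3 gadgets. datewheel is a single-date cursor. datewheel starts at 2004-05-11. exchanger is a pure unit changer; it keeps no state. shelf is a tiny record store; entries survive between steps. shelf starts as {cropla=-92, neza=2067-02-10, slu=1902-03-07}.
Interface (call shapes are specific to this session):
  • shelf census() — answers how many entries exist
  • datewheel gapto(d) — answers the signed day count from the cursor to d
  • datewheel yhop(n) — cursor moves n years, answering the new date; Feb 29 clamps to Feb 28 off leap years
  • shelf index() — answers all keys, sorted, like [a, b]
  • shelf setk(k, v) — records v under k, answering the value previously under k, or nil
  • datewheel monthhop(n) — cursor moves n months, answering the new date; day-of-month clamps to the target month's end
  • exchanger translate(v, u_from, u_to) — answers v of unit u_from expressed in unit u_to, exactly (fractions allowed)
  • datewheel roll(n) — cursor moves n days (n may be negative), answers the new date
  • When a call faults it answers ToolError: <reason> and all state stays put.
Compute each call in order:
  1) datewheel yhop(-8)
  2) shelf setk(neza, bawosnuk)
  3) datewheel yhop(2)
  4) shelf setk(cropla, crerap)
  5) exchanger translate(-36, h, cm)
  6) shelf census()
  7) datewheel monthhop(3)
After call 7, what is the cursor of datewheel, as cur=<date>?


% datewheel yhop n='-8'
= 1996-05-11
% shelf setk k='neza' v='bawosnuk'
= 2067-02-10
% datewheel yhop n='2'
= 1998-05-11
% shelf setk k='cropla' v='crerap'
= -92
% exchanger translate v='-36' u_from='h' u_to='cm'
= ToolError: incompatible units
% shelf census
= 3
% datewheel monthhop n='3'
= 1998-08-11

Answer: cur=1998-08-11


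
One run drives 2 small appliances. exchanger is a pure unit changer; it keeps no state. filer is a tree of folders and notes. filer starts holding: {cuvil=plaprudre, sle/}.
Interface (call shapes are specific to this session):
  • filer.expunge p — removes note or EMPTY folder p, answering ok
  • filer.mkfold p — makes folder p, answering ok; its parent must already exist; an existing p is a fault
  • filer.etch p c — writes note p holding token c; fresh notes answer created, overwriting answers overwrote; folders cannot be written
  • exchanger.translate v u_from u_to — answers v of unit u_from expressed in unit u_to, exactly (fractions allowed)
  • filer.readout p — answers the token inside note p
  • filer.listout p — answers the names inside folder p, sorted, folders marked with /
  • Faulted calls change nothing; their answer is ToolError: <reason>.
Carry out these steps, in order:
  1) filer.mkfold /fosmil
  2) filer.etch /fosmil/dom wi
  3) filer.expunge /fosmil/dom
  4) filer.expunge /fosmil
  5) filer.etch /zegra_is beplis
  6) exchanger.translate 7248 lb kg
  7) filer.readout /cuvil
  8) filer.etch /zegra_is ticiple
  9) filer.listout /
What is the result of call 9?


Answer: [cuvil, sle/, zegra_is]

Derivation:
Step: mkfold[p: /fosmil]
Result: ok
Step: etch[p: /fosmil/dom; c: wi]
Result: created
Step: expunge[p: /fosmil/dom]
Result: ok
Step: expunge[p: /fosmil]
Result: ok
Step: etch[p: /zegra_is; c: beplis]
Result: created
Step: translate[v: 7248; u_from: lb; u_to: kg]
Result: 20547734361/6250000
Step: readout[p: /cuvil]
Result: plaprudre
Step: etch[p: /zegra_is; c: ticiple]
Result: overwrote
Step: listout[p: /]
Result: [cuvil, sle/, zegra_is]


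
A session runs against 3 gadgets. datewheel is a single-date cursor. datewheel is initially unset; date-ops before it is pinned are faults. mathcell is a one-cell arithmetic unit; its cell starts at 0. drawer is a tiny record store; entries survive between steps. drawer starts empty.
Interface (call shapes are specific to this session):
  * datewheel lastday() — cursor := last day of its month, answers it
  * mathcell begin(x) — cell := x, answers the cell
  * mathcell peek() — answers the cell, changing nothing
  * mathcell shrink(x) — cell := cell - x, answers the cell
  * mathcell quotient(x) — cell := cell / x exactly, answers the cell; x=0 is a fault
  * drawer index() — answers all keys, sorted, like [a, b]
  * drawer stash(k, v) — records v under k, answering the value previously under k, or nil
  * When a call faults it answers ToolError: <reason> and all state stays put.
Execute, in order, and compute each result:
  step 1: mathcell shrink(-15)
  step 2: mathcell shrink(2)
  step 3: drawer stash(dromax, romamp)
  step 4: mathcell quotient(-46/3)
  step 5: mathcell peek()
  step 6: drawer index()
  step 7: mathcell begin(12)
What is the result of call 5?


;; mathcell shrink(x→-15) ~> 15
;; mathcell shrink(x→2) ~> 13
;; drawer stash(k→dromax, v→romamp) ~> nil
;; mathcell quotient(x→-46/3) ~> -39/46
;; mathcell peek() ~> -39/46
;; drawer index() ~> [dromax]
;; mathcell begin(x→12) ~> 12

Answer: -39/46


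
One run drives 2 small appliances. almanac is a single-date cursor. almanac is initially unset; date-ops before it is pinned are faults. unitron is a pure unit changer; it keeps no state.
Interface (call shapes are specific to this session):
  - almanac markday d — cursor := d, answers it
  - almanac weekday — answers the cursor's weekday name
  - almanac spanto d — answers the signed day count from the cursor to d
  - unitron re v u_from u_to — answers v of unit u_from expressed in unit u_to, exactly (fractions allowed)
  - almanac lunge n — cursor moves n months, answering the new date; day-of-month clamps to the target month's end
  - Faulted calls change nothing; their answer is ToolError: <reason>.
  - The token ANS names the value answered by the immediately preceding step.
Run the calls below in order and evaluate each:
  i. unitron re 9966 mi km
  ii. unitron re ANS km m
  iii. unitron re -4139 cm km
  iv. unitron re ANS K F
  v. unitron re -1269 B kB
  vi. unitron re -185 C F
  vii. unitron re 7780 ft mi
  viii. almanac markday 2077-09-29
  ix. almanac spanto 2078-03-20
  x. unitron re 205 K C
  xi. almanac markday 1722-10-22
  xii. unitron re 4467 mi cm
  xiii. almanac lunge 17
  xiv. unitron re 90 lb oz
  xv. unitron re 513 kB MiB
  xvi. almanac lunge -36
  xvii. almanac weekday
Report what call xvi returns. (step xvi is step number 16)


Step: unitron re[9966; mi; km]
Result: 250605036/15625
Step: unitron re[ANS; km; m]
Result: 2004840288/125
Step: unitron re[-4139; cm; km]
Result: -4139/100000
Step: unitron re[ANS; K; F]
Result: -229872251/500000
Step: unitron re[-1269; B; kB]
Result: -1269/1000
Step: unitron re[-185; C; F]
Result: -301
Step: unitron re[7780; ft; mi]
Result: 389/264
Step: almanac markday[2077-09-29]
Result: 2077-09-29
Step: almanac spanto[2078-03-20]
Result: 172
Step: unitron re[205; K; C]
Result: -1363/20
Step: almanac markday[1722-10-22]
Result: 1722-10-22
Step: unitron re[4467; mi; cm]
Result: 3594469824/5
Step: almanac lunge[17]
Result: 1724-03-22
Step: unitron re[90; lb; oz]
Result: 1440
Step: unitron re[513; kB; MiB]
Result: 64125/131072
Step: almanac lunge[-36]
Result: 1721-03-22
Step: almanac weekday[]
Result: Saturday

Answer: 1721-03-22


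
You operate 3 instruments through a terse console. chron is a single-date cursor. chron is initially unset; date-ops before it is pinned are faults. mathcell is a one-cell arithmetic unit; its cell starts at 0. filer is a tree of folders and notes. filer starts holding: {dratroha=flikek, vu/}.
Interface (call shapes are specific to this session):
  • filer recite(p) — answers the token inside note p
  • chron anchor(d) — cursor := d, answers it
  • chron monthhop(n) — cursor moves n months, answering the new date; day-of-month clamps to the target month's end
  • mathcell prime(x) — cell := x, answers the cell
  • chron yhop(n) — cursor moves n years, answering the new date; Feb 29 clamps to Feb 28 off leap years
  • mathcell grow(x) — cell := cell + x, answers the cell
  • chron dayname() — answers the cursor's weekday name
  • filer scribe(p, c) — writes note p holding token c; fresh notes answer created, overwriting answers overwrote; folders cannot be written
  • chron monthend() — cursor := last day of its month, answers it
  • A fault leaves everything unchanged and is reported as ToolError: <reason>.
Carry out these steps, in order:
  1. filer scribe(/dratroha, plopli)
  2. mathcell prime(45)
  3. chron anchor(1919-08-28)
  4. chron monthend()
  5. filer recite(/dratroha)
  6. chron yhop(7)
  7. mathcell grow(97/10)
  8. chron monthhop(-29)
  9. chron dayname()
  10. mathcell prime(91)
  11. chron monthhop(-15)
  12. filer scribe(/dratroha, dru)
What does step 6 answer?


Answer: 1926-08-31

Derivation:
% filer scribe p: /dratroha c: plopli
[out] overwrote
% mathcell prime x: 45
[out] 45
% chron anchor d: 1919-08-28
[out] 1919-08-28
% chron monthend
[out] 1919-08-31
% filer recite p: /dratroha
[out] plopli
% chron yhop n: 7
[out] 1926-08-31
% mathcell grow x: 97/10
[out] 547/10
% chron monthhop n: -29
[out] 1924-03-31
% chron dayname
[out] Monday
% mathcell prime x: 91
[out] 91
% chron monthhop n: -15
[out] 1922-12-31
% filer scribe p: /dratroha c: dru
[out] overwrote


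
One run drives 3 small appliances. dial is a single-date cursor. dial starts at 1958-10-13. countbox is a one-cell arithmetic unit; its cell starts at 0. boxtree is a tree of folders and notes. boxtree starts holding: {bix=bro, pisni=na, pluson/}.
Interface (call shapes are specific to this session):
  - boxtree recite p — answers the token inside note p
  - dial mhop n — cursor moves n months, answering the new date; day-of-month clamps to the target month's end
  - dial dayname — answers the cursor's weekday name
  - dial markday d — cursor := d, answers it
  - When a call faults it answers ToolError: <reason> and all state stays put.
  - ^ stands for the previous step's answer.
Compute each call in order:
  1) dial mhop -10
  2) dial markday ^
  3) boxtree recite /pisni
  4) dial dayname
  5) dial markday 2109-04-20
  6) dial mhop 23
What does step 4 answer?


Answer: Friday

Derivation:
;; dial mhop(-10) == 1957-12-13
;; dial markday(^) == 1957-12-13
;; boxtree recite(/pisni) == na
;; dial dayname() == Friday
;; dial markday(2109-04-20) == 2109-04-20
;; dial mhop(23) == 2111-03-20


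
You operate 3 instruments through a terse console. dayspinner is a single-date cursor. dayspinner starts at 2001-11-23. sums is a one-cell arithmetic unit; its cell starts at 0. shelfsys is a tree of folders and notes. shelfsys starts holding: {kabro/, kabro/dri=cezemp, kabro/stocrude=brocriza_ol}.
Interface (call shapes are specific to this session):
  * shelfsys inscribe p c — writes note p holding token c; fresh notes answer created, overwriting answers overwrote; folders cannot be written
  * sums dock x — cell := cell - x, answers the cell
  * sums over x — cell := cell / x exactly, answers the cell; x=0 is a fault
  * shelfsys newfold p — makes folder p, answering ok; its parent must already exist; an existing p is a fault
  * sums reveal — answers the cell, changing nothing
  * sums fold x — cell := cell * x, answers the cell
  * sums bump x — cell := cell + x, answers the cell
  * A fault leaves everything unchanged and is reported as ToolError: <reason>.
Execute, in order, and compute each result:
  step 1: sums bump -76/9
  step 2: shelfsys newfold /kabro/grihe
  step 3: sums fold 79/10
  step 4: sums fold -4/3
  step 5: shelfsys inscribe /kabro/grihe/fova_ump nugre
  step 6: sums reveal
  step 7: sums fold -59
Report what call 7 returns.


Answer: -708472/135

Derivation:
>> sums bump(x→-76/9)
<< -76/9
>> shelfsys newfold(p→/kabro/grihe)
<< ok
>> sums fold(x→79/10)
<< -3002/45
>> sums fold(x→-4/3)
<< 12008/135
>> shelfsys inscribe(p→/kabro/grihe/fova_ump, c→nugre)
<< created
>> sums reveal()
<< 12008/135
>> sums fold(x→-59)
<< -708472/135


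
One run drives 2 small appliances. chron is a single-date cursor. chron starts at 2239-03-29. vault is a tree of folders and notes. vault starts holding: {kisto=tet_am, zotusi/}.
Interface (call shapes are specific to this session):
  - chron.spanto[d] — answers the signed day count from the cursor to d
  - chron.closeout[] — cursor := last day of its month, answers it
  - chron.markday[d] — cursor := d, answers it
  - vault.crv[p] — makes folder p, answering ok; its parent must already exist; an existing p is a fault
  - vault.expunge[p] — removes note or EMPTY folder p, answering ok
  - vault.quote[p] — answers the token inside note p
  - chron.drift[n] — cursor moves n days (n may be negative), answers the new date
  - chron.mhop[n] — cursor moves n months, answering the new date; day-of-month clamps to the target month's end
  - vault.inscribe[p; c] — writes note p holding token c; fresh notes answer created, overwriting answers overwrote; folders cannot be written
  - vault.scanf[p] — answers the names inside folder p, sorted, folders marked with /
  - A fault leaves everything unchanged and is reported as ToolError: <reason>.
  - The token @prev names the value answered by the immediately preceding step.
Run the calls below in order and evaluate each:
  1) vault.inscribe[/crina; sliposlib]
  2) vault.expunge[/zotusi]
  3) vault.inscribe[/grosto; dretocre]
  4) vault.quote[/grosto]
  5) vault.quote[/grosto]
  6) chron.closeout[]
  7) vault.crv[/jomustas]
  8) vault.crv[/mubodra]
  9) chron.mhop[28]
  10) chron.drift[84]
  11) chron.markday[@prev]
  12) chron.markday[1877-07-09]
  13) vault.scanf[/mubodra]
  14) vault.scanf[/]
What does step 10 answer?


Answer: 2241-10-23

Derivation:
# vault.inscribe(p→/crina, c→sliposlib) => created
# vault.expunge(p→/zotusi) => ok
# vault.inscribe(p→/grosto, c→dretocre) => created
# vault.quote(p→/grosto) => dretocre
# vault.quote(p→/grosto) => dretocre
# chron.closeout() => 2239-03-31
# vault.crv(p→/jomustas) => ok
# vault.crv(p→/mubodra) => ok
# chron.mhop(n→28) => 2241-07-31
# chron.drift(n→84) => 2241-10-23
# chron.markday(d→@prev) => 2241-10-23
# chron.markday(d→1877-07-09) => 1877-07-09
# vault.scanf(p→/mubodra) => []
# vault.scanf(p→/) => [crina, grosto, jomustas/, kisto, mubodra/]


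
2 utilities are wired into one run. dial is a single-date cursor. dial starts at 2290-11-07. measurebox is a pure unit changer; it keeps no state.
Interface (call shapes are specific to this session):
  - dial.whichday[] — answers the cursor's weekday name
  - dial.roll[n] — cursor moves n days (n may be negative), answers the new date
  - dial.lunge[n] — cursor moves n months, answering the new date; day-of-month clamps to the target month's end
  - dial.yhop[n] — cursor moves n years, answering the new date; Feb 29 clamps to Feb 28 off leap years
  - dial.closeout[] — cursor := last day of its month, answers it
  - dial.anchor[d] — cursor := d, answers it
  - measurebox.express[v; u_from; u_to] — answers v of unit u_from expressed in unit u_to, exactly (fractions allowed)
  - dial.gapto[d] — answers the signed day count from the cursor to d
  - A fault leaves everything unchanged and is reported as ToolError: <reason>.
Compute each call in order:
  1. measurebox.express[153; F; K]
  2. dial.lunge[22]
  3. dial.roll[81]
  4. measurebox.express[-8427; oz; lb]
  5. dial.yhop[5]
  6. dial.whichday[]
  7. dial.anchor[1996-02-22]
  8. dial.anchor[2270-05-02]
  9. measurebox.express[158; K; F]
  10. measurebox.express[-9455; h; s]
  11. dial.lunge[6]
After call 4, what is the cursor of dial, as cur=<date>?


Answer: cur=2292-11-27

Derivation:
Do: express[v='153'; u_from='F'; u_to='K']
See: 61267/180
Do: lunge[n='22']
See: 2292-09-07
Do: roll[n='81']
See: 2292-11-27
Do: express[v='-8427'; u_from='oz'; u_to='lb']
See: -8427/16
Do: yhop[n='5']
See: 2297-11-27
Do: whichday[]
See: Saturday
Do: anchor[d='1996-02-22']
See: 1996-02-22
Do: anchor[d='2270-05-02']
See: 2270-05-02
Do: express[v='158'; u_from='K'; u_to='F']
See: -17527/100
Do: express[v='-9455'; u_from='h'; u_to='s']
See: -34038000
Do: lunge[n='6']
See: 2270-11-02


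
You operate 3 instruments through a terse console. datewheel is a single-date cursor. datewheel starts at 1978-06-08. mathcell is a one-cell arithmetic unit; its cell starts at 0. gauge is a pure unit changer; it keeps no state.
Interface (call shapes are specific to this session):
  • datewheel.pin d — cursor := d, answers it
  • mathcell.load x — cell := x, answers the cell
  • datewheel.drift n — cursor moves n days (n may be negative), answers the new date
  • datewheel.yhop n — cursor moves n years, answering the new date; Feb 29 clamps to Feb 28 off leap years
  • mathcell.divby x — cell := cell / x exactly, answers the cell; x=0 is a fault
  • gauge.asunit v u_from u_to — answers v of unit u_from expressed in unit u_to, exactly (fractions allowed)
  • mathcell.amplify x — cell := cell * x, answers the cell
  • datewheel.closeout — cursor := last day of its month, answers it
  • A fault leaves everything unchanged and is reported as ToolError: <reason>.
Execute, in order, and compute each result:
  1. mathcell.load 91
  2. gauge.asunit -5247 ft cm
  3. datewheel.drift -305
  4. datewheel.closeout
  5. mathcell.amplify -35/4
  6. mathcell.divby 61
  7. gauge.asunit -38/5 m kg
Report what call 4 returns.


Answer: 1977-08-31

Derivation:
Step: mathcell.load[x: 91]
Result: 91
Step: gauge.asunit[v: -5247; u_from: ft; u_to: cm]
Result: -3998214/25
Step: datewheel.drift[n: -305]
Result: 1977-08-07
Step: datewheel.closeout[]
Result: 1977-08-31
Step: mathcell.amplify[x: -35/4]
Result: -3185/4
Step: mathcell.divby[x: 61]
Result: -3185/244
Step: gauge.asunit[v: -38/5; u_from: m; u_to: kg]
Result: ToolError: incompatible units


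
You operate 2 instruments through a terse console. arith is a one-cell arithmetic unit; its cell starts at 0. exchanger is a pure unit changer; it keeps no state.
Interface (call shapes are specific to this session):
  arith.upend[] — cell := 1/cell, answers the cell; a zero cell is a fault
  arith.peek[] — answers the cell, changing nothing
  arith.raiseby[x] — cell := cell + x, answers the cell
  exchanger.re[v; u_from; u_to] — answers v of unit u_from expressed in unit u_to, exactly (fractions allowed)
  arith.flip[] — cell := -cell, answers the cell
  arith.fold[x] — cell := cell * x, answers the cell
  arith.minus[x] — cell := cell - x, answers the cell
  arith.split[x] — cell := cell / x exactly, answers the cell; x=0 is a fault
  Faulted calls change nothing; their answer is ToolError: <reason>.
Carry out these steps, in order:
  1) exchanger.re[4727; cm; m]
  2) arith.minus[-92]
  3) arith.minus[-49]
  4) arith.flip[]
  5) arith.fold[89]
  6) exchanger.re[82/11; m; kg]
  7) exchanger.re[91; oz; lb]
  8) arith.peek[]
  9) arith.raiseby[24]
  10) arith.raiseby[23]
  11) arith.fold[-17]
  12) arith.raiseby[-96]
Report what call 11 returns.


Answer: 212534

Derivation:
Calling exchanger.re on v='4727', u_from='cm', u_to='m', giving 4727/100.
I try arith.minus on x='-92', → 92.
Calling arith.minus on x='-49': 141.
Calling arith.flip, and see -141.
Invoking arith.fold on x='89', and observe -12549.
I run exchanger.re on v='82/11', u_from='m', u_to='kg': ToolError: incompatible units.
Invoking exchanger.re on v='91', u_from='oz', u_to='lb', which returns 91/16.
I invoke arith.peek, yielding -12549.
I try arith.raiseby on x='24', — result: -12525.
Now I run arith.raiseby on x='23', — result: -12502.
Then arith.fold on x='-17', — result: 212534.
Calling arith.raiseby on x='-96', — result: 212438.


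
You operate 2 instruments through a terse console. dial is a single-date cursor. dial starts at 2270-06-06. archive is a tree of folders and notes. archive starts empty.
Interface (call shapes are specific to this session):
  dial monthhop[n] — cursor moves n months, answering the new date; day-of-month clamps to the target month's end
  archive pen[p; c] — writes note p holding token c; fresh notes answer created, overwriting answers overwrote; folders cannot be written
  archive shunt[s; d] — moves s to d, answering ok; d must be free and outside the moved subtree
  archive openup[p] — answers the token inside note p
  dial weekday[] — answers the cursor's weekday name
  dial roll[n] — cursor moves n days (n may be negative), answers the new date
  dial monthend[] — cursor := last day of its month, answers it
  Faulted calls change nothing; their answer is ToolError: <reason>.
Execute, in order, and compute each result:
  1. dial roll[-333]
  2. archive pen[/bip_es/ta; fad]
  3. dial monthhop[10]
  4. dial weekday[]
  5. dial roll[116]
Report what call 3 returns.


~$ dial roll n=-333
= 2269-07-08
~$ archive pen p=/bip_es/ta c=fad
= ToolError: no parent
~$ dial monthhop n=10
= 2270-05-08
~$ dial weekday
= Sunday
~$ dial roll n=116
= 2270-09-01

Answer: 2270-05-08


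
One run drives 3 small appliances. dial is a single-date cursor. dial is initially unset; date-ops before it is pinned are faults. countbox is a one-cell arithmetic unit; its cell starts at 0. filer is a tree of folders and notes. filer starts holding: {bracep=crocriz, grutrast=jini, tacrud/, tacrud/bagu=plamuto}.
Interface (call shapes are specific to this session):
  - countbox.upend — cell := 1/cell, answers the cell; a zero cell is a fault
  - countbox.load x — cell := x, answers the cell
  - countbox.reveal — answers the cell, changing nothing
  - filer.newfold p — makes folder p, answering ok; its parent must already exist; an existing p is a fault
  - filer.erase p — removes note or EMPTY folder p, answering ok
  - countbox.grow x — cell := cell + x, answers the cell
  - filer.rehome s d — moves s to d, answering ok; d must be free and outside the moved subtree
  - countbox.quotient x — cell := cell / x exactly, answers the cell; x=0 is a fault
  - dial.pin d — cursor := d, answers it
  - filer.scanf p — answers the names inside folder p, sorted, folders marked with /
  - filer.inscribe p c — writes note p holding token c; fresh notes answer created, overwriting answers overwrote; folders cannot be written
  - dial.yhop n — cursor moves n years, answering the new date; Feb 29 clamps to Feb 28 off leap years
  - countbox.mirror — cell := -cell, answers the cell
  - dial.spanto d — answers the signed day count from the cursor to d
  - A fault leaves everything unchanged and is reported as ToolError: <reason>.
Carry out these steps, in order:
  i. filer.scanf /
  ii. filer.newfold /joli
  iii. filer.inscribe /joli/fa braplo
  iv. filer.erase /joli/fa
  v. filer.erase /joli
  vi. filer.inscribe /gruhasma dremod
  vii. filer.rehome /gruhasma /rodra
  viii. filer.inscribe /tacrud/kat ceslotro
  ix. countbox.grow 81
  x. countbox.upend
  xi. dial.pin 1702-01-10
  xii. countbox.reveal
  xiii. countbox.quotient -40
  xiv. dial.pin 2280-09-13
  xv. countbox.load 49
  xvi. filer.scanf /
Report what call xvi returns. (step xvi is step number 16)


-> scanf(p→/)
<- [bracep, grutrast, tacrud/]
-> newfold(p→/joli)
<- ok
-> inscribe(p→/joli/fa, c→braplo)
<- created
-> erase(p→/joli/fa)
<- ok
-> erase(p→/joli)
<- ok
-> inscribe(p→/gruhasma, c→dremod)
<- created
-> rehome(s→/gruhasma, d→/rodra)
<- ok
-> inscribe(p→/tacrud/kat, c→ceslotro)
<- created
-> grow(x→81)
<- 81
-> upend()
<- 1/81
-> pin(d→1702-01-10)
<- 1702-01-10
-> reveal()
<- 1/81
-> quotient(x→-40)
<- -1/3240
-> pin(d→2280-09-13)
<- 2280-09-13
-> load(x→49)
<- 49
-> scanf(p→/)
<- [bracep, grutrast, rodra, tacrud/]

Answer: [bracep, grutrast, rodra, tacrud/]


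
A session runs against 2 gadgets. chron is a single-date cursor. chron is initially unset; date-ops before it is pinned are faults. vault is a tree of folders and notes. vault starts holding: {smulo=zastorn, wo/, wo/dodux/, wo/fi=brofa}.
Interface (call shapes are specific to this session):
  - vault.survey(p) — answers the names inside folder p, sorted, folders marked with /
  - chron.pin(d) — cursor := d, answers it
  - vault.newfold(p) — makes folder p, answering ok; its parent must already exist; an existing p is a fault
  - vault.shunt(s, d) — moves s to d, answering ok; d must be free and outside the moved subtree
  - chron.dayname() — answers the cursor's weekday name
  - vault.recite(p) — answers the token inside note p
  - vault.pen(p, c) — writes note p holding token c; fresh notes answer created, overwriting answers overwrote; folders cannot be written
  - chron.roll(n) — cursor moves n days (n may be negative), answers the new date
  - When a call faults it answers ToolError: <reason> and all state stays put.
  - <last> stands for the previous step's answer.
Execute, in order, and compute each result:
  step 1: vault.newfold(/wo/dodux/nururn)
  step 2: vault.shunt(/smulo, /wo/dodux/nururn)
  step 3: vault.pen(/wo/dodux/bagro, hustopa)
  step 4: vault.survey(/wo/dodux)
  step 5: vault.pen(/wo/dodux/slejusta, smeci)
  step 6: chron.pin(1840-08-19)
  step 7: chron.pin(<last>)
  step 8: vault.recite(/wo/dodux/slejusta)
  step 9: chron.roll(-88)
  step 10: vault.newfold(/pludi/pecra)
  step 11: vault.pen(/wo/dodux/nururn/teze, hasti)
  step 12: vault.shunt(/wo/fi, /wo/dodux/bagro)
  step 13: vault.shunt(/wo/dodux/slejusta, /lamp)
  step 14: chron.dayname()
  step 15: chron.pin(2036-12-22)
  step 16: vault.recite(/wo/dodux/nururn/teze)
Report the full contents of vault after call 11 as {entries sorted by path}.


Answer: {smulo=zastorn, wo/, wo/dodux/, wo/dodux/bagro=hustopa, wo/dodux/nururn/, wo/dodux/nururn/teze=hasti, wo/dodux/slejusta=smeci, wo/fi=brofa}

Derivation:
==> vault.newfold(p='/wo/dodux/nururn')
<== ok
==> vault.shunt(s='/smulo', d='/wo/dodux/nururn')
<== ToolError: exists
==> vault.pen(p='/wo/dodux/bagro', c='hustopa')
<== created
==> vault.survey(p='/wo/dodux')
<== [bagro, nururn/]
==> vault.pen(p='/wo/dodux/slejusta', c='smeci')
<== created
==> chron.pin(d='1840-08-19')
<== 1840-08-19
==> chron.pin(d='<last>')
<== 1840-08-19
==> vault.recite(p='/wo/dodux/slejusta')
<== smeci
==> chron.roll(n='-88')
<== 1840-05-23
==> vault.newfold(p='/pludi/pecra')
<== ToolError: no parent
==> vault.pen(p='/wo/dodux/nururn/teze', c='hasti')
<== created
==> vault.shunt(s='/wo/fi', d='/wo/dodux/bagro')
<== ToolError: exists
==> vault.shunt(s='/wo/dodux/slejusta', d='/lamp')
<== ok
==> chron.dayname()
<== Saturday
==> chron.pin(d='2036-12-22')
<== 2036-12-22
==> vault.recite(p='/wo/dodux/nururn/teze')
<== hasti
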